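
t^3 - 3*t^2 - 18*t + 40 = (t - 5)*(t - 2)*(t + 4)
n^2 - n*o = n*(n - o)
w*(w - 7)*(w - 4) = w^3 - 11*w^2 + 28*w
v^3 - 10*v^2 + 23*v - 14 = (v - 7)*(v - 2)*(v - 1)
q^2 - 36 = (q - 6)*(q + 6)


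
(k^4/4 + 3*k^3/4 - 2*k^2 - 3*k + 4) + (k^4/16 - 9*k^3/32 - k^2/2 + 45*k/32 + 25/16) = 5*k^4/16 + 15*k^3/32 - 5*k^2/2 - 51*k/32 + 89/16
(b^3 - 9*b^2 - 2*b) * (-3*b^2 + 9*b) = -3*b^5 + 36*b^4 - 75*b^3 - 18*b^2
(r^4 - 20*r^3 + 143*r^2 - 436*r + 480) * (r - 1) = r^5 - 21*r^4 + 163*r^3 - 579*r^2 + 916*r - 480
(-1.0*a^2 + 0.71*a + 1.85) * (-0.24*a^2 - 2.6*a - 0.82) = 0.24*a^4 + 2.4296*a^3 - 1.47*a^2 - 5.3922*a - 1.517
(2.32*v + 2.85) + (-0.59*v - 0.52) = 1.73*v + 2.33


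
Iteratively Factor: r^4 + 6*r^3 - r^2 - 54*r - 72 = (r + 4)*(r^3 + 2*r^2 - 9*r - 18) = (r + 2)*(r + 4)*(r^2 - 9) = (r - 3)*(r + 2)*(r + 4)*(r + 3)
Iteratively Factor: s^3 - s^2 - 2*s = (s)*(s^2 - s - 2) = s*(s - 2)*(s + 1)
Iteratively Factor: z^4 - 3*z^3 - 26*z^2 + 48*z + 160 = (z + 4)*(z^3 - 7*z^2 + 2*z + 40) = (z + 2)*(z + 4)*(z^2 - 9*z + 20) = (z - 5)*(z + 2)*(z + 4)*(z - 4)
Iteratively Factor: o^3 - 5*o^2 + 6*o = (o)*(o^2 - 5*o + 6) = o*(o - 2)*(o - 3)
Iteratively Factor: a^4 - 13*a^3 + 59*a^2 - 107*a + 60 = (a - 4)*(a^3 - 9*a^2 + 23*a - 15) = (a - 4)*(a - 3)*(a^2 - 6*a + 5) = (a - 4)*(a - 3)*(a - 1)*(a - 5)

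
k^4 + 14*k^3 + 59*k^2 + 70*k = k*(k + 2)*(k + 5)*(k + 7)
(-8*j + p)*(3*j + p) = -24*j^2 - 5*j*p + p^2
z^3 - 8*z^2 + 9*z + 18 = (z - 6)*(z - 3)*(z + 1)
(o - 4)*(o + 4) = o^2 - 16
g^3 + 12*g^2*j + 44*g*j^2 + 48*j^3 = (g + 2*j)*(g + 4*j)*(g + 6*j)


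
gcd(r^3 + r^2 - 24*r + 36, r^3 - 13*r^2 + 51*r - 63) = r - 3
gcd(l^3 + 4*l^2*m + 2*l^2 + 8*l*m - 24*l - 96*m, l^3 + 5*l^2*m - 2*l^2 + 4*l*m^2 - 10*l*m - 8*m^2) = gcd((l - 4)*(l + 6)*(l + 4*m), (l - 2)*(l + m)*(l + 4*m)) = l + 4*m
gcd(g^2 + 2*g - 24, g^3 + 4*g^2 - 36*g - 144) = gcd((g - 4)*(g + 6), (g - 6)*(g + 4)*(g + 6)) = g + 6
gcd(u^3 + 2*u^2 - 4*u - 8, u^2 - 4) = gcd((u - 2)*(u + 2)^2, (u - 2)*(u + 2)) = u^2 - 4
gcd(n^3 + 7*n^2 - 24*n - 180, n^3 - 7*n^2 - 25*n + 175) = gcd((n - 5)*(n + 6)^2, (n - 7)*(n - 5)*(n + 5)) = n - 5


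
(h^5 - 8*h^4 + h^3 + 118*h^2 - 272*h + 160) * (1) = h^5 - 8*h^4 + h^3 + 118*h^2 - 272*h + 160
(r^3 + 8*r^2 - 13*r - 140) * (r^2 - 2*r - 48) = r^5 + 6*r^4 - 77*r^3 - 498*r^2 + 904*r + 6720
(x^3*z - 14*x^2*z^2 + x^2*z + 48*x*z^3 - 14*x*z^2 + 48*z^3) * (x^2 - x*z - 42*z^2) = x^5*z - 15*x^4*z^2 + x^4*z + 20*x^3*z^3 - 15*x^3*z^2 + 540*x^2*z^4 + 20*x^2*z^3 - 2016*x*z^5 + 540*x*z^4 - 2016*z^5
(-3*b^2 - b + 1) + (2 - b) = -3*b^2 - 2*b + 3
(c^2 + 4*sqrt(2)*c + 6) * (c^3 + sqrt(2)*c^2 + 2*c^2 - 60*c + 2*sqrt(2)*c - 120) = c^5 + 2*c^4 + 5*sqrt(2)*c^4 - 46*c^3 + 10*sqrt(2)*c^3 - 234*sqrt(2)*c^2 - 92*c^2 - 468*sqrt(2)*c - 360*c - 720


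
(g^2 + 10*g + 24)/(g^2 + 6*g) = (g + 4)/g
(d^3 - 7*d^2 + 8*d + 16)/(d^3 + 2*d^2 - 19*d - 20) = (d - 4)/(d + 5)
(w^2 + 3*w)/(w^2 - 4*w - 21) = w/(w - 7)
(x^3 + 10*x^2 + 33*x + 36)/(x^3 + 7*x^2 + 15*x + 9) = (x + 4)/(x + 1)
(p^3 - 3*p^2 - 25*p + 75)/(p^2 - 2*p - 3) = (p^2 - 25)/(p + 1)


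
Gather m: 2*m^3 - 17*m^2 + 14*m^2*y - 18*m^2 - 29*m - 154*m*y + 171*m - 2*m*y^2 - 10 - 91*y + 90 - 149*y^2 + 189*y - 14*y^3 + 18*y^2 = 2*m^3 + m^2*(14*y - 35) + m*(-2*y^2 - 154*y + 142) - 14*y^3 - 131*y^2 + 98*y + 80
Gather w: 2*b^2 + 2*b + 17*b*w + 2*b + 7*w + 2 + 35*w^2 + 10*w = 2*b^2 + 4*b + 35*w^2 + w*(17*b + 17) + 2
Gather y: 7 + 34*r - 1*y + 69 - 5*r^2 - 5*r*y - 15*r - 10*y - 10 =-5*r^2 + 19*r + y*(-5*r - 11) + 66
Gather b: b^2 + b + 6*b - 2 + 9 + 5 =b^2 + 7*b + 12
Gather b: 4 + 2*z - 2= 2*z + 2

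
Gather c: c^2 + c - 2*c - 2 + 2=c^2 - c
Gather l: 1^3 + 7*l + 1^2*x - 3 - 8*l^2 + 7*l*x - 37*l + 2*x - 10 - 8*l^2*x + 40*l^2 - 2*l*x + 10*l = l^2*(32 - 8*x) + l*(5*x - 20) + 3*x - 12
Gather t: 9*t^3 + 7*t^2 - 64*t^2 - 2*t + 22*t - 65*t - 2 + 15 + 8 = 9*t^3 - 57*t^2 - 45*t + 21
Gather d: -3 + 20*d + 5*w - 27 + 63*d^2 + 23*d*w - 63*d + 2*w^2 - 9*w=63*d^2 + d*(23*w - 43) + 2*w^2 - 4*w - 30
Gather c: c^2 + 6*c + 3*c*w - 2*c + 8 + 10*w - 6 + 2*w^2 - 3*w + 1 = c^2 + c*(3*w + 4) + 2*w^2 + 7*w + 3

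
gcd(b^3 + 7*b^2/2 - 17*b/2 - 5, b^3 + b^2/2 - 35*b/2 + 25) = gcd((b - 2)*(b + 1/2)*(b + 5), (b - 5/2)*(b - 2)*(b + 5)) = b^2 + 3*b - 10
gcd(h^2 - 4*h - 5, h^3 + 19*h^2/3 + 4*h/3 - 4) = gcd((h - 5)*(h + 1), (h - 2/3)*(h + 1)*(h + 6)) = h + 1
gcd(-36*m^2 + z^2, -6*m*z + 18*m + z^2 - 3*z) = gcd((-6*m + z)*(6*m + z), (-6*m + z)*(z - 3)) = -6*m + z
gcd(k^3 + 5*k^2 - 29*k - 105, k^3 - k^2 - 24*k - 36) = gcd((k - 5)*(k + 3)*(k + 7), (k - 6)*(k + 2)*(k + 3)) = k + 3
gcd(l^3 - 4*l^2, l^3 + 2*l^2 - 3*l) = l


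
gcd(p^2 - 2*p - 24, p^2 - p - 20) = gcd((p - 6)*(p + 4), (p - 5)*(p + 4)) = p + 4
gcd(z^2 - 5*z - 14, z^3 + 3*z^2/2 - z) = z + 2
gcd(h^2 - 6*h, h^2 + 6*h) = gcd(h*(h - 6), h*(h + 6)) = h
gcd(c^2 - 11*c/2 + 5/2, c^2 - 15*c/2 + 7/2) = c - 1/2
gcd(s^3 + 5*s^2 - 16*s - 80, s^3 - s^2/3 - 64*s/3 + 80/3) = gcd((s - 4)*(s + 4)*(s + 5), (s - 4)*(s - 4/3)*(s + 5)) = s^2 + s - 20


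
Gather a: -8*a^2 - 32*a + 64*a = -8*a^2 + 32*a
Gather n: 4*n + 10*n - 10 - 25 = 14*n - 35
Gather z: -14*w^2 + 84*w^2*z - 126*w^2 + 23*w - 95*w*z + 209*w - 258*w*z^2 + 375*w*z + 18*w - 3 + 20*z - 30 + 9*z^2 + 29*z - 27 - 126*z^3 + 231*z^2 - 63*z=-140*w^2 + 250*w - 126*z^3 + z^2*(240 - 258*w) + z*(84*w^2 + 280*w - 14) - 60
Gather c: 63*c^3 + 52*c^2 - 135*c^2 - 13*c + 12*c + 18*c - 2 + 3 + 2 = 63*c^3 - 83*c^2 + 17*c + 3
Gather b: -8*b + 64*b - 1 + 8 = 56*b + 7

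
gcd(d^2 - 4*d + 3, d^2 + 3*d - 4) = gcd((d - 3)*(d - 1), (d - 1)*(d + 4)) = d - 1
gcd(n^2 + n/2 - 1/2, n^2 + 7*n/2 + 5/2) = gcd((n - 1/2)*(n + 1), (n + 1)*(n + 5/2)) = n + 1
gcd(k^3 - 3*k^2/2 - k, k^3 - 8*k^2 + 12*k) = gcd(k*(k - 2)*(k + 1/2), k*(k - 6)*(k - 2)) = k^2 - 2*k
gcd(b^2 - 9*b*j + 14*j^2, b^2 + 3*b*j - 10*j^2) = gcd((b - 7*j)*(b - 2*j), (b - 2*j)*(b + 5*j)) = b - 2*j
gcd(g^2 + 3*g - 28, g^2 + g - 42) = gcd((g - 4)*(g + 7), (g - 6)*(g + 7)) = g + 7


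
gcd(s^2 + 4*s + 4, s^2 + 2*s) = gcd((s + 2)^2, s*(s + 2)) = s + 2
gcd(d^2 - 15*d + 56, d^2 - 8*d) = d - 8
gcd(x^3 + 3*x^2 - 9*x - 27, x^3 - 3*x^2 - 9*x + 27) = x^2 - 9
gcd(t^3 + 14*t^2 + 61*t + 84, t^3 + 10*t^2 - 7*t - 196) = t + 7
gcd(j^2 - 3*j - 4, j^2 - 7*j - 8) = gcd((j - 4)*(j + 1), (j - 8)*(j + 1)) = j + 1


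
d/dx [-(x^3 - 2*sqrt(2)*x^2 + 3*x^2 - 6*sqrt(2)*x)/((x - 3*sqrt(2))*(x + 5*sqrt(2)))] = (-x^4 - 4*sqrt(2)*x^3 - 12*sqrt(2)*x^2 + 98*x^2 - 120*sqrt(2)*x + 180*x - 180*sqrt(2))/(x^4 + 4*sqrt(2)*x^3 - 52*x^2 - 120*sqrt(2)*x + 900)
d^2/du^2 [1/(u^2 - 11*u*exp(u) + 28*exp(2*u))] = ((u^2 - 11*u*exp(u) + 28*exp(2*u))*(11*u*exp(u) - 112*exp(2*u) + 22*exp(u) - 2) + 2*(11*u*exp(u) - 2*u - 56*exp(2*u) + 11*exp(u))^2)/(u^2 - 11*u*exp(u) + 28*exp(2*u))^3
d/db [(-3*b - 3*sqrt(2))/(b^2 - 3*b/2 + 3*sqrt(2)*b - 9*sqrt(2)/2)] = 6*(-2*b^2 - 6*sqrt(2)*b + 3*b + (b + sqrt(2))*(4*b - 3 + 6*sqrt(2)) + 9*sqrt(2))/(2*b^2 - 3*b + 6*sqrt(2)*b - 9*sqrt(2))^2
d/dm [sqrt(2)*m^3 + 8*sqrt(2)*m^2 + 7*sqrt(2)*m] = sqrt(2)*(3*m^2 + 16*m + 7)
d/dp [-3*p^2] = -6*p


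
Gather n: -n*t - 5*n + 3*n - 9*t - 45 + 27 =n*(-t - 2) - 9*t - 18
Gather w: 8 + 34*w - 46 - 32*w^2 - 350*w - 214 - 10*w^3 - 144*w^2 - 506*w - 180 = -10*w^3 - 176*w^2 - 822*w - 432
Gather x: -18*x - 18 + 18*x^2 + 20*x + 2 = 18*x^2 + 2*x - 16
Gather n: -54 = -54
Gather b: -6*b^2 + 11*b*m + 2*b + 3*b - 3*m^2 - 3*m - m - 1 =-6*b^2 + b*(11*m + 5) - 3*m^2 - 4*m - 1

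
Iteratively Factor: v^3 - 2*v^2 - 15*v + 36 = (v - 3)*(v^2 + v - 12) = (v - 3)^2*(v + 4)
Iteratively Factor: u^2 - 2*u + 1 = (u - 1)*(u - 1)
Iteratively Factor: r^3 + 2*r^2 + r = (r + 1)*(r^2 + r) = (r + 1)^2*(r)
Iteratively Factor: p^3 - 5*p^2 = (p)*(p^2 - 5*p) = p*(p - 5)*(p)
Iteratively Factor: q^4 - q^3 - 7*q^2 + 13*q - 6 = (q + 3)*(q^3 - 4*q^2 + 5*q - 2) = (q - 1)*(q + 3)*(q^2 - 3*q + 2) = (q - 2)*(q - 1)*(q + 3)*(q - 1)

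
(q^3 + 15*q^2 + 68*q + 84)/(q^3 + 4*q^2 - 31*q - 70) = (q + 6)/(q - 5)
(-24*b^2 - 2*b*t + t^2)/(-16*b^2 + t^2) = (-6*b + t)/(-4*b + t)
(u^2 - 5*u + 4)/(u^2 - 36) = (u^2 - 5*u + 4)/(u^2 - 36)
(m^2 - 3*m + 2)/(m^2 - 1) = (m - 2)/(m + 1)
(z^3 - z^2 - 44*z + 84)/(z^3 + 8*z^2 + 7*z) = (z^2 - 8*z + 12)/(z*(z + 1))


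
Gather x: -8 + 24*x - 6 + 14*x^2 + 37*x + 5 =14*x^2 + 61*x - 9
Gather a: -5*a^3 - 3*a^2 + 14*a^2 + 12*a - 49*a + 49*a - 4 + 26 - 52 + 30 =-5*a^3 + 11*a^2 + 12*a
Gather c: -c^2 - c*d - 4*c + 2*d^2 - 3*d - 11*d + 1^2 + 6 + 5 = -c^2 + c*(-d - 4) + 2*d^2 - 14*d + 12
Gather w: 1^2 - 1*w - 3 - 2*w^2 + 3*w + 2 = -2*w^2 + 2*w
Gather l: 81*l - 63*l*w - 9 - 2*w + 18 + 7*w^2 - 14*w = l*(81 - 63*w) + 7*w^2 - 16*w + 9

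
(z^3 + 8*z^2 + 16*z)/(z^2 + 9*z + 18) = z*(z^2 + 8*z + 16)/(z^2 + 9*z + 18)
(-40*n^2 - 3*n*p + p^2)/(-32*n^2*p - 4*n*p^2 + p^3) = (5*n + p)/(p*(4*n + p))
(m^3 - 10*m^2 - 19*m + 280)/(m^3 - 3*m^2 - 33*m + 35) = (m - 8)/(m - 1)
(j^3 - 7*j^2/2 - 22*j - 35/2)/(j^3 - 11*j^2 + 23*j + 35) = (j + 5/2)/(j - 5)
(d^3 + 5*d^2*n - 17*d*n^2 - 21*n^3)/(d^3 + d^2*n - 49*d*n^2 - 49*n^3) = (d - 3*n)/(d - 7*n)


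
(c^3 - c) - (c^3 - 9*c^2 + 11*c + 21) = 9*c^2 - 12*c - 21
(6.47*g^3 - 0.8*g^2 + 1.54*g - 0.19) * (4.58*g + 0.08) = 29.6326*g^4 - 3.1464*g^3 + 6.9892*g^2 - 0.747*g - 0.0152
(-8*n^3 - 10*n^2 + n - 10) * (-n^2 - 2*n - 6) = 8*n^5 + 26*n^4 + 67*n^3 + 68*n^2 + 14*n + 60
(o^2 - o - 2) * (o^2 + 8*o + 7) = o^4 + 7*o^3 - 3*o^2 - 23*o - 14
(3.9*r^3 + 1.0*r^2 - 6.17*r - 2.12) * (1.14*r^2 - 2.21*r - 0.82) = 4.446*r^5 - 7.479*r^4 - 12.4418*r^3 + 10.3989*r^2 + 9.7446*r + 1.7384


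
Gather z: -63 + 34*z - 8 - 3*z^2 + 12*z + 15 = -3*z^2 + 46*z - 56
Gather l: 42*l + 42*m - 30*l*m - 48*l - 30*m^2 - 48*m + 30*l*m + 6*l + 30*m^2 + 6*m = 0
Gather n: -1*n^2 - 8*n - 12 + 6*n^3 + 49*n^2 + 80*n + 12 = 6*n^3 + 48*n^2 + 72*n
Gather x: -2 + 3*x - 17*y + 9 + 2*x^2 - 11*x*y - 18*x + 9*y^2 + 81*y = 2*x^2 + x*(-11*y - 15) + 9*y^2 + 64*y + 7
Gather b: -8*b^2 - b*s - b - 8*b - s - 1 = -8*b^2 + b*(-s - 9) - s - 1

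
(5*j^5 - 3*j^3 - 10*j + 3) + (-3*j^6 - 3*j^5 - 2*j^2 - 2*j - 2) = -3*j^6 + 2*j^5 - 3*j^3 - 2*j^2 - 12*j + 1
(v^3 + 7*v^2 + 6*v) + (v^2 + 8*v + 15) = v^3 + 8*v^2 + 14*v + 15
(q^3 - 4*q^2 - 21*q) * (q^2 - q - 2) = q^5 - 5*q^4 - 19*q^3 + 29*q^2 + 42*q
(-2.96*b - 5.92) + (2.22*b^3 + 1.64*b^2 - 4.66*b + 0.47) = 2.22*b^3 + 1.64*b^2 - 7.62*b - 5.45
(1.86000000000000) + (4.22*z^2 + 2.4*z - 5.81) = 4.22*z^2 + 2.4*z - 3.95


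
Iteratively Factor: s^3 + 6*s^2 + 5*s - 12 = (s + 3)*(s^2 + 3*s - 4) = (s - 1)*(s + 3)*(s + 4)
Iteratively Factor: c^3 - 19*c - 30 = (c - 5)*(c^2 + 5*c + 6) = (c - 5)*(c + 2)*(c + 3)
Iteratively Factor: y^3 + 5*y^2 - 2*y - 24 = (y + 4)*(y^2 + y - 6) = (y - 2)*(y + 4)*(y + 3)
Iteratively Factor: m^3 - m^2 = (m)*(m^2 - m) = m*(m - 1)*(m)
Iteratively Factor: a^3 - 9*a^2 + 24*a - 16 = (a - 4)*(a^2 - 5*a + 4) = (a - 4)^2*(a - 1)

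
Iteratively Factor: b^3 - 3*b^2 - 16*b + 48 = (b - 3)*(b^2 - 16) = (b - 3)*(b + 4)*(b - 4)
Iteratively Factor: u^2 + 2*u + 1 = (u + 1)*(u + 1)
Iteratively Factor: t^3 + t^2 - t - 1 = (t - 1)*(t^2 + 2*t + 1) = (t - 1)*(t + 1)*(t + 1)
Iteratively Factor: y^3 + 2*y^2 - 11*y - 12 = (y + 4)*(y^2 - 2*y - 3) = (y - 3)*(y + 4)*(y + 1)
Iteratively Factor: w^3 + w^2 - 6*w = (w - 2)*(w^2 + 3*w) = (w - 2)*(w + 3)*(w)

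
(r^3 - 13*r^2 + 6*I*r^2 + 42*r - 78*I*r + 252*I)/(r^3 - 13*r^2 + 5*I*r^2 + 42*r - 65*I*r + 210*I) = (r + 6*I)/(r + 5*I)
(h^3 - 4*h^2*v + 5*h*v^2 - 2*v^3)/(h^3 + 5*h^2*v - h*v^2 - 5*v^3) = (h^2 - 3*h*v + 2*v^2)/(h^2 + 6*h*v + 5*v^2)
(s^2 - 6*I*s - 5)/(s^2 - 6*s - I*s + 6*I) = (s - 5*I)/(s - 6)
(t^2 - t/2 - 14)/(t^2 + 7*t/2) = (t - 4)/t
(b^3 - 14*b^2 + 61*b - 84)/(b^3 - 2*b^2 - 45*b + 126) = (b^2 - 11*b + 28)/(b^2 + b - 42)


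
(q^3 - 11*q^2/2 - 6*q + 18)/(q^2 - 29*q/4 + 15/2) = 2*(2*q^2 + q - 6)/(4*q - 5)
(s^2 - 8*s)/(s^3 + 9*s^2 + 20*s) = (s - 8)/(s^2 + 9*s + 20)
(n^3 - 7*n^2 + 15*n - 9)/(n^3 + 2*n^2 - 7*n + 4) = (n^2 - 6*n + 9)/(n^2 + 3*n - 4)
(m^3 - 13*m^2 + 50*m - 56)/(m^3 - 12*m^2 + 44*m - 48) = (m - 7)/(m - 6)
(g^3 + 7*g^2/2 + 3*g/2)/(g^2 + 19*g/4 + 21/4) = 2*g*(2*g + 1)/(4*g + 7)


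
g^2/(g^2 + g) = g/(g + 1)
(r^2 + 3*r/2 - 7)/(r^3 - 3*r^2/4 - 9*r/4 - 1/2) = 2*(2*r + 7)/(4*r^2 + 5*r + 1)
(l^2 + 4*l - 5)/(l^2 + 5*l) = (l - 1)/l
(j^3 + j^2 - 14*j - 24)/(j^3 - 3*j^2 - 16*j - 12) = (j^2 - j - 12)/(j^2 - 5*j - 6)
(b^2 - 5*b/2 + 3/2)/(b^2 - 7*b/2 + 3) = (b - 1)/(b - 2)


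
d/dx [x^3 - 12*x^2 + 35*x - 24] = 3*x^2 - 24*x + 35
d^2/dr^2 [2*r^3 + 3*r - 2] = 12*r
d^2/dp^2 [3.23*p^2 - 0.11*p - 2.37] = 6.46000000000000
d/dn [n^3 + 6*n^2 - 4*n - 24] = 3*n^2 + 12*n - 4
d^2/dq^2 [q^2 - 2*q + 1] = 2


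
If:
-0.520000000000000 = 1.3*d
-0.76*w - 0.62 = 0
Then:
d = -0.40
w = -0.82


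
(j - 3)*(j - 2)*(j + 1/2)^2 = j^4 - 4*j^3 + 5*j^2/4 + 19*j/4 + 3/2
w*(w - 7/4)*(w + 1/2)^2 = w^4 - 3*w^3/4 - 3*w^2/2 - 7*w/16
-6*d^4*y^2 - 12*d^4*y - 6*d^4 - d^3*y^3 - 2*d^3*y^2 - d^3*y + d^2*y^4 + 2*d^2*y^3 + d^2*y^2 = (-3*d + y)*(2*d + y)*(d*y + d)^2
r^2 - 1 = (r - 1)*(r + 1)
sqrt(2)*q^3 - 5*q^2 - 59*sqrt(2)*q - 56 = (q - 7*sqrt(2))*(q + 4*sqrt(2))*(sqrt(2)*q + 1)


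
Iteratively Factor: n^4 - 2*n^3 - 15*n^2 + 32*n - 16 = (n - 4)*(n^3 + 2*n^2 - 7*n + 4) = (n - 4)*(n - 1)*(n^2 + 3*n - 4) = (n - 4)*(n - 1)^2*(n + 4)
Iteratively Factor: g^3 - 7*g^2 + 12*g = (g)*(g^2 - 7*g + 12) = g*(g - 4)*(g - 3)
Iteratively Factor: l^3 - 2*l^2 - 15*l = (l + 3)*(l^2 - 5*l) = l*(l + 3)*(l - 5)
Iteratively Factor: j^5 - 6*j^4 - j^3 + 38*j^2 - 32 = (j - 1)*(j^4 - 5*j^3 - 6*j^2 + 32*j + 32) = (j - 4)*(j - 1)*(j^3 - j^2 - 10*j - 8) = (j - 4)*(j - 1)*(j + 1)*(j^2 - 2*j - 8) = (j - 4)^2*(j - 1)*(j + 1)*(j + 2)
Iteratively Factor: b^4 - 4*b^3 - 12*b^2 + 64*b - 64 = (b - 2)*(b^3 - 2*b^2 - 16*b + 32) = (b - 2)*(b + 4)*(b^2 - 6*b + 8) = (b - 4)*(b - 2)*(b + 4)*(b - 2)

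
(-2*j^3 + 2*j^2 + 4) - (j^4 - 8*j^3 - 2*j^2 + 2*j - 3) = -j^4 + 6*j^3 + 4*j^2 - 2*j + 7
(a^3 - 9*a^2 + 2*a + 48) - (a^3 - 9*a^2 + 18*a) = 48 - 16*a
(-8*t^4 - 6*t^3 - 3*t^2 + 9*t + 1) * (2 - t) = 8*t^5 - 10*t^4 - 9*t^3 - 15*t^2 + 17*t + 2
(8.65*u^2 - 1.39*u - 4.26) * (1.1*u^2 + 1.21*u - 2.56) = 9.515*u^4 + 8.9375*u^3 - 28.5119*u^2 - 1.5962*u + 10.9056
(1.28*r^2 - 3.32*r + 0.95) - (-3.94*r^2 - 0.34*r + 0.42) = 5.22*r^2 - 2.98*r + 0.53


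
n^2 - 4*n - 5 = (n - 5)*(n + 1)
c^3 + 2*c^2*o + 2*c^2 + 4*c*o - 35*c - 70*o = (c - 5)*(c + 7)*(c + 2*o)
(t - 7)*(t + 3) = t^2 - 4*t - 21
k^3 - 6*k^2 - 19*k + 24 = (k - 8)*(k - 1)*(k + 3)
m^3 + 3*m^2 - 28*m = m*(m - 4)*(m + 7)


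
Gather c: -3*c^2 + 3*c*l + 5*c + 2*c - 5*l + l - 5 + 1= -3*c^2 + c*(3*l + 7) - 4*l - 4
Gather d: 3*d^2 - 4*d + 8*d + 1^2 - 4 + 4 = 3*d^2 + 4*d + 1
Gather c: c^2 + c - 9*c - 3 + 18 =c^2 - 8*c + 15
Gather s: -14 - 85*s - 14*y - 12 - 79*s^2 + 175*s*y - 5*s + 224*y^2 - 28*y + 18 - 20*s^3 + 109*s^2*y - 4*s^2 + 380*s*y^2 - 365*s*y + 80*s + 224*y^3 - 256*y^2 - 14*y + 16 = -20*s^3 + s^2*(109*y - 83) + s*(380*y^2 - 190*y - 10) + 224*y^3 - 32*y^2 - 56*y + 8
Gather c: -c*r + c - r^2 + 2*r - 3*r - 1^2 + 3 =c*(1 - r) - r^2 - r + 2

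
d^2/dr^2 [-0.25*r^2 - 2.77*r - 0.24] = -0.500000000000000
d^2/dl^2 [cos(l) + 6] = -cos(l)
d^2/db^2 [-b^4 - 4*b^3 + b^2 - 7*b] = -12*b^2 - 24*b + 2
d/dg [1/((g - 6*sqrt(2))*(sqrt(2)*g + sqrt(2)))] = sqrt(2)*((-g + 6*sqrt(2))*(g + 1) - (g - 6*sqrt(2))^2)/(2*(g + 1)^2*(g - 6*sqrt(2))^3)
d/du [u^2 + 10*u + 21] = 2*u + 10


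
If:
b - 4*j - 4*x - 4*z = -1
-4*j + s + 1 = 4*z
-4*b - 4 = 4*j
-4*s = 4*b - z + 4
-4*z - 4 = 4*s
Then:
No Solution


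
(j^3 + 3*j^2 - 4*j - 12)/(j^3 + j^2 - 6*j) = (j + 2)/j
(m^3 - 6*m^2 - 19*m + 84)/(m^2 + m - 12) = m - 7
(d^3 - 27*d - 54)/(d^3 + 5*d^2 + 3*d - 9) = (d - 6)/(d - 1)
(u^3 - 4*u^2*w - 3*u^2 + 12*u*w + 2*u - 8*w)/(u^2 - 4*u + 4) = (u^2 - 4*u*w - u + 4*w)/(u - 2)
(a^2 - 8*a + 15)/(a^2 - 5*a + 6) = (a - 5)/(a - 2)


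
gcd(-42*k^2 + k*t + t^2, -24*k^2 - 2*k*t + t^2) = -6*k + t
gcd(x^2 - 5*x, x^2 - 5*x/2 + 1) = 1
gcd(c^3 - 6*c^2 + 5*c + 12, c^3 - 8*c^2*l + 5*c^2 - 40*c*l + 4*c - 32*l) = c + 1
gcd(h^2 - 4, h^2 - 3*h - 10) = h + 2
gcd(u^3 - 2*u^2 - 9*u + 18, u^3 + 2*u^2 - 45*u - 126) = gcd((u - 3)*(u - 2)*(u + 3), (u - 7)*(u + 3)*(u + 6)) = u + 3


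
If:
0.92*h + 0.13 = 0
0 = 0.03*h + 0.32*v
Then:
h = -0.14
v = 0.01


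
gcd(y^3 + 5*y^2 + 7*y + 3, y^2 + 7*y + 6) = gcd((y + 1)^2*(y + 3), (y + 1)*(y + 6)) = y + 1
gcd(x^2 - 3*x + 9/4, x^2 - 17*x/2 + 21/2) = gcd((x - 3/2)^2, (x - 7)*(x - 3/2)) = x - 3/2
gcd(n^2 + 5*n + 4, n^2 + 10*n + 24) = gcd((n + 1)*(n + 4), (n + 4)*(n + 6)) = n + 4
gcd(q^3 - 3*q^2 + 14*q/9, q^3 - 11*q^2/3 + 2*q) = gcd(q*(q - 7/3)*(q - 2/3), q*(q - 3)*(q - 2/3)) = q^2 - 2*q/3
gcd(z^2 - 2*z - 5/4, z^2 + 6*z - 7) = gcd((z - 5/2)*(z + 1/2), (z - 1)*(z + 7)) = 1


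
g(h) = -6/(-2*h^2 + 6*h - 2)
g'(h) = -6*(4*h - 6)/(-2*h^2 + 6*h - 2)^2 = 3*(3 - 2*h)/(h^2 - 3*h + 1)^2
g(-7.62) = 0.04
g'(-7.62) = 0.01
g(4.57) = 0.37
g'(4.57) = -0.28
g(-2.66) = 0.19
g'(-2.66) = 0.10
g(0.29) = 14.01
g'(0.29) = 158.38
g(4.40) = 0.42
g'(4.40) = -0.34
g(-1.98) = 0.28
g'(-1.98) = 0.18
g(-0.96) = 0.62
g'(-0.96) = 0.64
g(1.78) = -2.56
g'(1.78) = -1.22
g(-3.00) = 0.16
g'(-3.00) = 0.07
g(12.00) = 0.03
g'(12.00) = -0.00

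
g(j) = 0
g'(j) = 0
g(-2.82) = 0.00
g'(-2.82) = 0.00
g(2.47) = 0.00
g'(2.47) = 0.00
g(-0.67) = 0.00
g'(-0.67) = 0.00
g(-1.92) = 0.00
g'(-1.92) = 0.00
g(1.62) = 0.00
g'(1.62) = 0.00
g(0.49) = 0.00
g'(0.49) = 0.00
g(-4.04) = 0.00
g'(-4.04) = 0.00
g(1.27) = 0.00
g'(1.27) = 0.00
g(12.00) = 0.00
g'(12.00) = 0.00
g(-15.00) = 0.00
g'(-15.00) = 0.00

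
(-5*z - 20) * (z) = -5*z^2 - 20*z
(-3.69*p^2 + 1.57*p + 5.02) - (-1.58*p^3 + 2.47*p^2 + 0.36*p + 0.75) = 1.58*p^3 - 6.16*p^2 + 1.21*p + 4.27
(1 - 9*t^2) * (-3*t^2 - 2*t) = 27*t^4 + 18*t^3 - 3*t^2 - 2*t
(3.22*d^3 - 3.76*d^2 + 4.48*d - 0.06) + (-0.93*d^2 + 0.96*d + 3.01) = 3.22*d^3 - 4.69*d^2 + 5.44*d + 2.95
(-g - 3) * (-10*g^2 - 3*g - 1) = 10*g^3 + 33*g^2 + 10*g + 3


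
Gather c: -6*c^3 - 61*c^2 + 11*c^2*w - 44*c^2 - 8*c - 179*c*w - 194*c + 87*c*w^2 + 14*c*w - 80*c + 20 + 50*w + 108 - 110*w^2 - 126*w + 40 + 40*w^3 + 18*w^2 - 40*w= -6*c^3 + c^2*(11*w - 105) + c*(87*w^2 - 165*w - 282) + 40*w^3 - 92*w^2 - 116*w + 168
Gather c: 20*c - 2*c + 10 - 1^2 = 18*c + 9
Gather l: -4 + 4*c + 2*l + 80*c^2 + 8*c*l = 80*c^2 + 4*c + l*(8*c + 2) - 4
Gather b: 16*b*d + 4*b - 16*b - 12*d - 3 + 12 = b*(16*d - 12) - 12*d + 9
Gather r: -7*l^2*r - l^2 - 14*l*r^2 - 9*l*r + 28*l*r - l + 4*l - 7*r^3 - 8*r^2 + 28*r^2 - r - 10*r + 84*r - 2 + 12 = -l^2 + 3*l - 7*r^3 + r^2*(20 - 14*l) + r*(-7*l^2 + 19*l + 73) + 10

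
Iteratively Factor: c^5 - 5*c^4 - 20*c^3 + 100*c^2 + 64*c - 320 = (c + 4)*(c^4 - 9*c^3 + 16*c^2 + 36*c - 80) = (c - 2)*(c + 4)*(c^3 - 7*c^2 + 2*c + 40) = (c - 2)*(c + 2)*(c + 4)*(c^2 - 9*c + 20) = (c - 4)*(c - 2)*(c + 2)*(c + 4)*(c - 5)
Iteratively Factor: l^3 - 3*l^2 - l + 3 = (l - 1)*(l^2 - 2*l - 3) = (l - 3)*(l - 1)*(l + 1)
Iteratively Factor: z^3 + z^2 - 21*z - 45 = (z - 5)*(z^2 + 6*z + 9) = (z - 5)*(z + 3)*(z + 3)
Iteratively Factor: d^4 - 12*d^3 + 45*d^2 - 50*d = (d - 2)*(d^3 - 10*d^2 + 25*d) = (d - 5)*(d - 2)*(d^2 - 5*d) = d*(d - 5)*(d - 2)*(d - 5)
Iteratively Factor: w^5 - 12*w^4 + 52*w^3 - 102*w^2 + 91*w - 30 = (w - 3)*(w^4 - 9*w^3 + 25*w^2 - 27*w + 10) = (w - 3)*(w - 1)*(w^3 - 8*w^2 + 17*w - 10) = (w - 5)*(w - 3)*(w - 1)*(w^2 - 3*w + 2) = (w - 5)*(w - 3)*(w - 2)*(w - 1)*(w - 1)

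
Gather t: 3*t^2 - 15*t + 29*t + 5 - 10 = 3*t^2 + 14*t - 5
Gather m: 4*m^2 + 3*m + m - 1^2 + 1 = 4*m^2 + 4*m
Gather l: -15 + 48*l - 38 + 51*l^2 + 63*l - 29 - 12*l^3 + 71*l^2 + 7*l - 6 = -12*l^3 + 122*l^2 + 118*l - 88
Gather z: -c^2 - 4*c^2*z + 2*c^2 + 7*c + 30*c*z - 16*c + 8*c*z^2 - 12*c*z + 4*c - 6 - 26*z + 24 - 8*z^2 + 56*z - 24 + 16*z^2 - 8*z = c^2 - 5*c + z^2*(8*c + 8) + z*(-4*c^2 + 18*c + 22) - 6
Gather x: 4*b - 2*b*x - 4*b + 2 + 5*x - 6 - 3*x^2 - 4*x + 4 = -3*x^2 + x*(1 - 2*b)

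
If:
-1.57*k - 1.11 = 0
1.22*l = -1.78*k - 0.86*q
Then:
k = -0.71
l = 1.03153388326198 - 0.704918032786885*q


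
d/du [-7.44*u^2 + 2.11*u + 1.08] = 2.11 - 14.88*u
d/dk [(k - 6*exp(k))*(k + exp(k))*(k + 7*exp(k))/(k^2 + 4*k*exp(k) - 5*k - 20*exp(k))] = (-(k - 6*exp(k))*(k + exp(k))*(k + 7*exp(k))*(4*k*exp(k) + 2*k - 16*exp(k) - 5) + ((k - 6*exp(k))*(k + exp(k))*(7*exp(k) + 1) + (k - 6*exp(k))*(k + 7*exp(k))*(exp(k) + 1) - (k + exp(k))*(k + 7*exp(k))*(6*exp(k) - 1))*(k^2 + 4*k*exp(k) - 5*k - 20*exp(k)))/(k^2 + 4*k*exp(k) - 5*k - 20*exp(k))^2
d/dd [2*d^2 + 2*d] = 4*d + 2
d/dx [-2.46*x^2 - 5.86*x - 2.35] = -4.92*x - 5.86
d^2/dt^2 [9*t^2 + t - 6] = 18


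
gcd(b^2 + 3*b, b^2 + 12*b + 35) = 1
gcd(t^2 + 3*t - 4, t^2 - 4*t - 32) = t + 4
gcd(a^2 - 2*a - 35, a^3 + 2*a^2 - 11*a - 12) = 1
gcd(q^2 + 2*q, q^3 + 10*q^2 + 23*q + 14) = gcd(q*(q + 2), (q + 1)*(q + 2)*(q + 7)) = q + 2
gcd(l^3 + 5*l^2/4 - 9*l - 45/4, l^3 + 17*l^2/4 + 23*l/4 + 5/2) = l + 5/4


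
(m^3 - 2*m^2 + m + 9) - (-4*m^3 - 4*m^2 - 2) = 5*m^3 + 2*m^2 + m + 11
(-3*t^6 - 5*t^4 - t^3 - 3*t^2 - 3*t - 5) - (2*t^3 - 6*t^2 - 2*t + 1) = -3*t^6 - 5*t^4 - 3*t^3 + 3*t^2 - t - 6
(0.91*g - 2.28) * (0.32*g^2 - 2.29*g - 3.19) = 0.2912*g^3 - 2.8135*g^2 + 2.3183*g + 7.2732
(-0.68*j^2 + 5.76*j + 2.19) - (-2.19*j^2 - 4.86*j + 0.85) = 1.51*j^2 + 10.62*j + 1.34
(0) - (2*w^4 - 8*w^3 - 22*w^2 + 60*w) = -2*w^4 + 8*w^3 + 22*w^2 - 60*w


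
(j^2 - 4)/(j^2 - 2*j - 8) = (j - 2)/(j - 4)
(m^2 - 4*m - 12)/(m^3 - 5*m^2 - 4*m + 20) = (m - 6)/(m^2 - 7*m + 10)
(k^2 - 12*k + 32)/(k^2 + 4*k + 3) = (k^2 - 12*k + 32)/(k^2 + 4*k + 3)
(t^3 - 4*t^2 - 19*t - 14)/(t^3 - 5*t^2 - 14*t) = (t + 1)/t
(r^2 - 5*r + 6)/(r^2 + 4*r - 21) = (r - 2)/(r + 7)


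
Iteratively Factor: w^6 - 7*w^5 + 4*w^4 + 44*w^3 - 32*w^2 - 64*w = (w)*(w^5 - 7*w^4 + 4*w^3 + 44*w^2 - 32*w - 64) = w*(w + 1)*(w^4 - 8*w^3 + 12*w^2 + 32*w - 64) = w*(w - 4)*(w + 1)*(w^3 - 4*w^2 - 4*w + 16) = w*(w - 4)*(w + 1)*(w + 2)*(w^2 - 6*w + 8) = w*(w - 4)^2*(w + 1)*(w + 2)*(w - 2)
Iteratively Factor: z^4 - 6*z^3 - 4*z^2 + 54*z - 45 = (z - 5)*(z^3 - z^2 - 9*z + 9) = (z - 5)*(z + 3)*(z^2 - 4*z + 3) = (z - 5)*(z - 1)*(z + 3)*(z - 3)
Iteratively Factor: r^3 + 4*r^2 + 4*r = (r + 2)*(r^2 + 2*r) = (r + 2)^2*(r)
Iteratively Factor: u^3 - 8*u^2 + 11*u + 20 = (u - 4)*(u^2 - 4*u - 5) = (u - 4)*(u + 1)*(u - 5)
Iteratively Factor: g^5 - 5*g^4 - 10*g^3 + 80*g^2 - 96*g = (g + 4)*(g^4 - 9*g^3 + 26*g^2 - 24*g) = (g - 4)*(g + 4)*(g^3 - 5*g^2 + 6*g) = (g - 4)*(g - 2)*(g + 4)*(g^2 - 3*g) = (g - 4)*(g - 3)*(g - 2)*(g + 4)*(g)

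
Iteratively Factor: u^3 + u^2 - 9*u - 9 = (u + 1)*(u^2 - 9) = (u - 3)*(u + 1)*(u + 3)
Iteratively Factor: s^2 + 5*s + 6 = (s + 3)*(s + 2)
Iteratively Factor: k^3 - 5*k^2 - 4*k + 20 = (k + 2)*(k^2 - 7*k + 10) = (k - 5)*(k + 2)*(k - 2)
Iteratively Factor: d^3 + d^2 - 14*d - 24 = (d + 3)*(d^2 - 2*d - 8) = (d - 4)*(d + 3)*(d + 2)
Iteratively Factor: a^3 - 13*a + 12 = (a + 4)*(a^2 - 4*a + 3) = (a - 1)*(a + 4)*(a - 3)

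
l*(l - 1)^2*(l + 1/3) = l^4 - 5*l^3/3 + l^2/3 + l/3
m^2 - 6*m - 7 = (m - 7)*(m + 1)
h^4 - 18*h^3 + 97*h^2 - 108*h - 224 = (h - 8)*(h - 7)*(h - 4)*(h + 1)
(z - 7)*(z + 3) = z^2 - 4*z - 21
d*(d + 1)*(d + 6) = d^3 + 7*d^2 + 6*d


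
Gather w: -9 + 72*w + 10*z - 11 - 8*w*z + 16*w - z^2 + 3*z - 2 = w*(88 - 8*z) - z^2 + 13*z - 22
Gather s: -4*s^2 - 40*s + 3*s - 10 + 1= -4*s^2 - 37*s - 9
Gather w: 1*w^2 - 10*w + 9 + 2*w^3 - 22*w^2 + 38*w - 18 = 2*w^3 - 21*w^2 + 28*w - 9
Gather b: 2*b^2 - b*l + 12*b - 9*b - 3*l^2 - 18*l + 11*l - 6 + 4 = 2*b^2 + b*(3 - l) - 3*l^2 - 7*l - 2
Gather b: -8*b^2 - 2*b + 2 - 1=-8*b^2 - 2*b + 1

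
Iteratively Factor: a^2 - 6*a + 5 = (a - 5)*(a - 1)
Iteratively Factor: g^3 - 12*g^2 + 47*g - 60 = (g - 5)*(g^2 - 7*g + 12) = (g - 5)*(g - 4)*(g - 3)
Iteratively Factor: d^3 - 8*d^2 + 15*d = (d - 3)*(d^2 - 5*d) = d*(d - 3)*(d - 5)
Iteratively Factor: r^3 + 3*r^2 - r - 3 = (r - 1)*(r^2 + 4*r + 3) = (r - 1)*(r + 3)*(r + 1)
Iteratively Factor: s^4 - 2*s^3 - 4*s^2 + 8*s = (s)*(s^3 - 2*s^2 - 4*s + 8) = s*(s - 2)*(s^2 - 4) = s*(s - 2)^2*(s + 2)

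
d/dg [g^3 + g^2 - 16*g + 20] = 3*g^2 + 2*g - 16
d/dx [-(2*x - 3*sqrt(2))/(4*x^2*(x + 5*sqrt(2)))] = (x^2 + sqrt(2)*x/4 - 15)/(x^3*(x^2 + 10*sqrt(2)*x + 50))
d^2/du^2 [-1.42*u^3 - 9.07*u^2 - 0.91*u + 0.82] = -8.52*u - 18.14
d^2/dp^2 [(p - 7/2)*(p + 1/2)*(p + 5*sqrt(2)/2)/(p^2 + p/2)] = -35*sqrt(2)/(2*p^3)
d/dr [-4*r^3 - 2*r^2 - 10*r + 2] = -12*r^2 - 4*r - 10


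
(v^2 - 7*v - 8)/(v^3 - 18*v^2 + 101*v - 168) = (v + 1)/(v^2 - 10*v + 21)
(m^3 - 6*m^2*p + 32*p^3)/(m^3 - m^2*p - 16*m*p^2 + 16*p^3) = (-m^2 + 2*m*p + 8*p^2)/(-m^2 - 3*m*p + 4*p^2)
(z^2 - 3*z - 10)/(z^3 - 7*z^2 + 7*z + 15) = (z + 2)/(z^2 - 2*z - 3)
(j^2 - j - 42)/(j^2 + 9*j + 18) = (j - 7)/(j + 3)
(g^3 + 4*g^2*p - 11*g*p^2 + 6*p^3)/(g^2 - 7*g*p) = (g^3 + 4*g^2*p - 11*g*p^2 + 6*p^3)/(g*(g - 7*p))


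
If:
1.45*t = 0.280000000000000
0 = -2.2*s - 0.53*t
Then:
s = -0.05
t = 0.19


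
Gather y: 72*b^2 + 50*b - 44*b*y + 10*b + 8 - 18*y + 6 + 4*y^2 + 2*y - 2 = 72*b^2 + 60*b + 4*y^2 + y*(-44*b - 16) + 12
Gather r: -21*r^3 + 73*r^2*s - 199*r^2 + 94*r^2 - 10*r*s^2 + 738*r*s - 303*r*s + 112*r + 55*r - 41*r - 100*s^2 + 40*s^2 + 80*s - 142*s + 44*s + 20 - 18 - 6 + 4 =-21*r^3 + r^2*(73*s - 105) + r*(-10*s^2 + 435*s + 126) - 60*s^2 - 18*s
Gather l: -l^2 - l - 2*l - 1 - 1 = -l^2 - 3*l - 2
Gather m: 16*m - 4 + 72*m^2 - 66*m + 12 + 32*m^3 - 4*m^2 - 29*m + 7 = 32*m^3 + 68*m^2 - 79*m + 15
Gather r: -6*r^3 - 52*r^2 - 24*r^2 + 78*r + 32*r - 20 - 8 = -6*r^3 - 76*r^2 + 110*r - 28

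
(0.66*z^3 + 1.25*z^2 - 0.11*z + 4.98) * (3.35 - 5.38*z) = -3.5508*z^4 - 4.514*z^3 + 4.7793*z^2 - 27.1609*z + 16.683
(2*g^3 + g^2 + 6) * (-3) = -6*g^3 - 3*g^2 - 18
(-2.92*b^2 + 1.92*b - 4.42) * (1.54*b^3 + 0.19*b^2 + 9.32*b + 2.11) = -4.4968*b^5 + 2.402*b^4 - 33.6564*b^3 + 10.8934*b^2 - 37.1432*b - 9.3262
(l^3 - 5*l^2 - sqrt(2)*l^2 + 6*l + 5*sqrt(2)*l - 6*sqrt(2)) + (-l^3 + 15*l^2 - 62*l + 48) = -sqrt(2)*l^2 + 10*l^2 - 56*l + 5*sqrt(2)*l - 6*sqrt(2) + 48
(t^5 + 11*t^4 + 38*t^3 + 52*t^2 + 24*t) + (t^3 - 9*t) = t^5 + 11*t^4 + 39*t^3 + 52*t^2 + 15*t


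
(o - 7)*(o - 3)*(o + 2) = o^3 - 8*o^2 + o + 42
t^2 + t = t*(t + 1)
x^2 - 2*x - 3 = (x - 3)*(x + 1)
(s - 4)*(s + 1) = s^2 - 3*s - 4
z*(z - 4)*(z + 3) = z^3 - z^2 - 12*z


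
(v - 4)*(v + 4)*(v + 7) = v^3 + 7*v^2 - 16*v - 112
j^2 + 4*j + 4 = (j + 2)^2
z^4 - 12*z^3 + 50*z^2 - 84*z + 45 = (z - 5)*(z - 3)^2*(z - 1)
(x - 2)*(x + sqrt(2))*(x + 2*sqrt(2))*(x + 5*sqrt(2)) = x^4 - 2*x^3 + 8*sqrt(2)*x^3 - 16*sqrt(2)*x^2 + 34*x^2 - 68*x + 20*sqrt(2)*x - 40*sqrt(2)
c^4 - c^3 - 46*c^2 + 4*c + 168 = (c - 7)*(c - 2)*(c + 2)*(c + 6)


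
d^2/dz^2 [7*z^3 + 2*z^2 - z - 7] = 42*z + 4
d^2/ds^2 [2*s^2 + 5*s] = 4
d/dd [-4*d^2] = -8*d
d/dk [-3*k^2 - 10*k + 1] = -6*k - 10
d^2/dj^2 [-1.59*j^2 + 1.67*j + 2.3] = -3.18000000000000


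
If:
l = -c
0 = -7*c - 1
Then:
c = -1/7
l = 1/7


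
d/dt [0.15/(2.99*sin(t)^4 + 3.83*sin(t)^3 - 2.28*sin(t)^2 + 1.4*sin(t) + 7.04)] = (-1.794*sin(t)^3 - 1.7235*sin(t)^2 + 0.684*sin(t) - 0.21)*cos(t)/(2.99*sin(t)^4 + 3.83*sin(t)^3 - 2.28*sin(t)^2 + 1.4*sin(t) + 7.04)^2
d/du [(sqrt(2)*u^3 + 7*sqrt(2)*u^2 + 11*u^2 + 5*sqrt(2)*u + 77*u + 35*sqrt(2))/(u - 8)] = (2*sqrt(2)*u^3 - 17*sqrt(2)*u^2 + 11*u^2 - 176*u - 112*sqrt(2)*u - 616 - 75*sqrt(2))/(u^2 - 16*u + 64)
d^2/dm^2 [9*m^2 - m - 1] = 18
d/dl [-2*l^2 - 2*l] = -4*l - 2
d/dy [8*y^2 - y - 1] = 16*y - 1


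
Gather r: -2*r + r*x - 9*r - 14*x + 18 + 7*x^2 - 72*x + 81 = r*(x - 11) + 7*x^2 - 86*x + 99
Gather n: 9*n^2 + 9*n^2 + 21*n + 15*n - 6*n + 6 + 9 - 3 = 18*n^2 + 30*n + 12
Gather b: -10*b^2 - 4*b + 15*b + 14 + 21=-10*b^2 + 11*b + 35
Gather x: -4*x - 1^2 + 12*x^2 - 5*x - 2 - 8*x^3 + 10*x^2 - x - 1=-8*x^3 + 22*x^2 - 10*x - 4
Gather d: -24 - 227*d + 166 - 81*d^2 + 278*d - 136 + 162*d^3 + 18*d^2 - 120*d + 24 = 162*d^3 - 63*d^2 - 69*d + 30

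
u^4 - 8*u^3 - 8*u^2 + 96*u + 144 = (u - 6)^2*(u + 2)^2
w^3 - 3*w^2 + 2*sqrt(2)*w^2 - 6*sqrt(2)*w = w*(w - 3)*(w + 2*sqrt(2))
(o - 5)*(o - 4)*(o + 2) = o^3 - 7*o^2 + 2*o + 40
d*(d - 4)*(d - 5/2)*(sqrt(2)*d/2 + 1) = sqrt(2)*d^4/2 - 13*sqrt(2)*d^3/4 + d^3 - 13*d^2/2 + 5*sqrt(2)*d^2 + 10*d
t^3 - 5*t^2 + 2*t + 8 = (t - 4)*(t - 2)*(t + 1)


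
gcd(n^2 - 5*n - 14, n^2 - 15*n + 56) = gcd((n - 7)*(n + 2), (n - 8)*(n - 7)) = n - 7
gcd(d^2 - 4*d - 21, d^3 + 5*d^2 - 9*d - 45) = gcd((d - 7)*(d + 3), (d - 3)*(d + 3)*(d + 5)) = d + 3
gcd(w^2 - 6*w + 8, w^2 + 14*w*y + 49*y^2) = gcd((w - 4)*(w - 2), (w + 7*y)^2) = 1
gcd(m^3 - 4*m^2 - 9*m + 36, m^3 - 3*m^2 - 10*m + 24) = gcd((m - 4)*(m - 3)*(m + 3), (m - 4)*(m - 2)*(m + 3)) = m^2 - m - 12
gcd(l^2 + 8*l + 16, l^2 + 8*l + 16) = l^2 + 8*l + 16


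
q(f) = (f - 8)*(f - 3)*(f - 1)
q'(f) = (f - 8)*(f - 3) + (f - 8)*(f - 1) + (f - 3)*(f - 1)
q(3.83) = -9.79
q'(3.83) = -12.91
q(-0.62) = -50.55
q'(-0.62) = 51.03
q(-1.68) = -121.41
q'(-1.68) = 83.79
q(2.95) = 0.49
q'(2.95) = -9.69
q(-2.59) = -212.52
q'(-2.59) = 117.28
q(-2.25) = -174.89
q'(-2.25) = 104.19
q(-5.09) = -644.92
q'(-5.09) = 234.88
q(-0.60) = -49.54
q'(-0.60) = 50.48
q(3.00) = 0.00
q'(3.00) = -10.00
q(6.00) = -30.00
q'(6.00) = -1.00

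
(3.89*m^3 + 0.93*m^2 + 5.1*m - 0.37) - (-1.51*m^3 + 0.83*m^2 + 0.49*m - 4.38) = 5.4*m^3 + 0.1*m^2 + 4.61*m + 4.01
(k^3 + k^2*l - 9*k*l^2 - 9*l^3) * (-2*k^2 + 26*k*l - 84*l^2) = -2*k^5 + 24*k^4*l - 40*k^3*l^2 - 300*k^2*l^3 + 522*k*l^4 + 756*l^5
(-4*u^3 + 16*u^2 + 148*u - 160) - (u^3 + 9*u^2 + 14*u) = -5*u^3 + 7*u^2 + 134*u - 160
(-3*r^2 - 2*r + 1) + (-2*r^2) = -5*r^2 - 2*r + 1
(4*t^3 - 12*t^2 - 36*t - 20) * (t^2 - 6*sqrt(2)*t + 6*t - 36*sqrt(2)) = 4*t^5 - 24*sqrt(2)*t^4 + 12*t^4 - 108*t^3 - 72*sqrt(2)*t^3 - 236*t^2 + 648*sqrt(2)*t^2 - 120*t + 1416*sqrt(2)*t + 720*sqrt(2)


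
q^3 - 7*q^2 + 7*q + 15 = (q - 5)*(q - 3)*(q + 1)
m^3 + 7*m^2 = m^2*(m + 7)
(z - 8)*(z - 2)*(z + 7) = z^3 - 3*z^2 - 54*z + 112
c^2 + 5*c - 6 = (c - 1)*(c + 6)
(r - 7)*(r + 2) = r^2 - 5*r - 14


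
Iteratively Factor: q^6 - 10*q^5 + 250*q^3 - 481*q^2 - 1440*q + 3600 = (q - 4)*(q^5 - 6*q^4 - 24*q^3 + 154*q^2 + 135*q - 900) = (q - 4)*(q + 4)*(q^4 - 10*q^3 + 16*q^2 + 90*q - 225) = (q - 5)*(q - 4)*(q + 4)*(q^3 - 5*q^2 - 9*q + 45) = (q - 5)^2*(q - 4)*(q + 4)*(q^2 - 9) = (q - 5)^2*(q - 4)*(q - 3)*(q + 4)*(q + 3)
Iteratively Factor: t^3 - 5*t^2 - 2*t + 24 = (t - 3)*(t^2 - 2*t - 8) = (t - 3)*(t + 2)*(t - 4)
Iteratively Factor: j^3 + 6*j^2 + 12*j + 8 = (j + 2)*(j^2 + 4*j + 4) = (j + 2)^2*(j + 2)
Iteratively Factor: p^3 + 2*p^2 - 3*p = (p + 3)*(p^2 - p) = p*(p + 3)*(p - 1)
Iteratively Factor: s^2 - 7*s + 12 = (s - 3)*(s - 4)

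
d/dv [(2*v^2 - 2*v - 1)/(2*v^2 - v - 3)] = (2*v^2 - 8*v + 5)/(4*v^4 - 4*v^3 - 11*v^2 + 6*v + 9)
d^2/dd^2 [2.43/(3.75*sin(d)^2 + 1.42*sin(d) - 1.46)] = (-136.6875*sin(d)^4 - 38.81925*sin(d)^3 + 146.914398*sin(d)^2 + 72.600624*sin(d) + 36.408204)/(3.75*sin(d)^2 + 1.42*sin(d) - 1.46)^3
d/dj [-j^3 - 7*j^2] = j*(-3*j - 14)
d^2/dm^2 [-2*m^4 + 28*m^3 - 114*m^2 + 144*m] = -24*m^2 + 168*m - 228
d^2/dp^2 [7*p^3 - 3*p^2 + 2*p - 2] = 42*p - 6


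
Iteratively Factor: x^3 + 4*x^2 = (x)*(x^2 + 4*x) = x^2*(x + 4)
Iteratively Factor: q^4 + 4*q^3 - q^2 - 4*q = (q + 4)*(q^3 - q) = q*(q + 4)*(q^2 - 1) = q*(q - 1)*(q + 4)*(q + 1)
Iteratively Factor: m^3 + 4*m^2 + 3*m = (m + 3)*(m^2 + m) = m*(m + 3)*(m + 1)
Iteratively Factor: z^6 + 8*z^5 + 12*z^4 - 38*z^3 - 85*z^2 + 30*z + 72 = (z + 3)*(z^5 + 5*z^4 - 3*z^3 - 29*z^2 + 2*z + 24) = (z + 3)^2*(z^4 + 2*z^3 - 9*z^2 - 2*z + 8) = (z + 3)^2*(z + 4)*(z^3 - 2*z^2 - z + 2) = (z - 1)*(z + 3)^2*(z + 4)*(z^2 - z - 2) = (z - 1)*(z + 1)*(z + 3)^2*(z + 4)*(z - 2)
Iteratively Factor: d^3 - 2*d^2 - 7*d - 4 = (d + 1)*(d^2 - 3*d - 4) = (d + 1)^2*(d - 4)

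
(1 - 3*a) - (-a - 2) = 3 - 2*a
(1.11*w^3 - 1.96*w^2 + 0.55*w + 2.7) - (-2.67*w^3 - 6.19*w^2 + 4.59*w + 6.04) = 3.78*w^3 + 4.23*w^2 - 4.04*w - 3.34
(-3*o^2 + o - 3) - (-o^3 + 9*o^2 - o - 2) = o^3 - 12*o^2 + 2*o - 1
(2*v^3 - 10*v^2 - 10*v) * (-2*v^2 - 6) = -4*v^5 + 20*v^4 + 8*v^3 + 60*v^2 + 60*v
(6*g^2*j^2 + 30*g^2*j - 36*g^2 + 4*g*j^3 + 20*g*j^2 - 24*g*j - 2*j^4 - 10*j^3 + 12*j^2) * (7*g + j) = 42*g^3*j^2 + 210*g^3*j - 252*g^3 + 34*g^2*j^3 + 170*g^2*j^2 - 204*g^2*j - 10*g*j^4 - 50*g*j^3 + 60*g*j^2 - 2*j^5 - 10*j^4 + 12*j^3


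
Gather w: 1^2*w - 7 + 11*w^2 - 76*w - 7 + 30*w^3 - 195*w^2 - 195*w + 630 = 30*w^3 - 184*w^2 - 270*w + 616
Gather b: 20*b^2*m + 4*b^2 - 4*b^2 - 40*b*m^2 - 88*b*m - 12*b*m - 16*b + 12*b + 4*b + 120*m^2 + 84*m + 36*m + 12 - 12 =20*b^2*m + b*(-40*m^2 - 100*m) + 120*m^2 + 120*m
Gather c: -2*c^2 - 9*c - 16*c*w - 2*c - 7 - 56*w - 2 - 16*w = -2*c^2 + c*(-16*w - 11) - 72*w - 9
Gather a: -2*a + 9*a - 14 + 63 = 7*a + 49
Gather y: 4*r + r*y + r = r*y + 5*r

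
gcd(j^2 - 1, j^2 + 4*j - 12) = 1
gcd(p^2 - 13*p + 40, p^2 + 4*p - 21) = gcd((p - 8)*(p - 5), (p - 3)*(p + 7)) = 1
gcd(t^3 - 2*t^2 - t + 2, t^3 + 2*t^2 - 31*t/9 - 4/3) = 1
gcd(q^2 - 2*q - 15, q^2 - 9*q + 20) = q - 5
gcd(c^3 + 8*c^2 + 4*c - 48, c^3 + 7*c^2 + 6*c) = c + 6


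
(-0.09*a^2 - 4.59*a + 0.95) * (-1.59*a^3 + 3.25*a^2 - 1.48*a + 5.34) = 0.1431*a^5 + 7.0056*a^4 - 16.2948*a^3 + 9.4001*a^2 - 25.9166*a + 5.073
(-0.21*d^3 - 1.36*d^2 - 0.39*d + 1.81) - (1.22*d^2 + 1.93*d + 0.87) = -0.21*d^3 - 2.58*d^2 - 2.32*d + 0.94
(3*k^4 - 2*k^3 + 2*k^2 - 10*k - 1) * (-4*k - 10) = -12*k^5 - 22*k^4 + 12*k^3 + 20*k^2 + 104*k + 10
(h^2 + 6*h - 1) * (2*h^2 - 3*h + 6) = 2*h^4 + 9*h^3 - 14*h^2 + 39*h - 6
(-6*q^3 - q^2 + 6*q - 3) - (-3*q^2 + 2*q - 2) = -6*q^3 + 2*q^2 + 4*q - 1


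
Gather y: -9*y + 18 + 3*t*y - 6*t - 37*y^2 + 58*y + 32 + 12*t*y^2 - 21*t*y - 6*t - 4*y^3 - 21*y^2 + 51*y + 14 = -12*t - 4*y^3 + y^2*(12*t - 58) + y*(100 - 18*t) + 64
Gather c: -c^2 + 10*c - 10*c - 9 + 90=81 - c^2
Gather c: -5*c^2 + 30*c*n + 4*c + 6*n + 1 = -5*c^2 + c*(30*n + 4) + 6*n + 1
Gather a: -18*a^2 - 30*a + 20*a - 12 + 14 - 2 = -18*a^2 - 10*a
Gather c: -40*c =-40*c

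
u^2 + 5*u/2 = u*(u + 5/2)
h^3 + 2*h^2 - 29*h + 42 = (h - 3)*(h - 2)*(h + 7)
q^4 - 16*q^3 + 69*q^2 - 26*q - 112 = (q - 8)*(q - 7)*(q - 2)*(q + 1)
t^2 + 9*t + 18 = (t + 3)*(t + 6)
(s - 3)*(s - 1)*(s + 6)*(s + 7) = s^4 + 9*s^3 - 7*s^2 - 129*s + 126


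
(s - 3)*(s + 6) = s^2 + 3*s - 18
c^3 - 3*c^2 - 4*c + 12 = (c - 3)*(c - 2)*(c + 2)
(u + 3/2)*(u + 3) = u^2 + 9*u/2 + 9/2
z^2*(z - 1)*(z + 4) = z^4 + 3*z^3 - 4*z^2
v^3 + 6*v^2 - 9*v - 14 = (v - 2)*(v + 1)*(v + 7)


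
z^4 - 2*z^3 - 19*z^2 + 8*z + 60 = (z - 5)*(z - 2)*(z + 2)*(z + 3)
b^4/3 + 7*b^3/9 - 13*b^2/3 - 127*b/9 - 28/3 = (b/3 + 1)*(b - 4)*(b + 1)*(b + 7/3)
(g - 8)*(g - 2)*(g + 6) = g^3 - 4*g^2 - 44*g + 96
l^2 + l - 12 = (l - 3)*(l + 4)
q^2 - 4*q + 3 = (q - 3)*(q - 1)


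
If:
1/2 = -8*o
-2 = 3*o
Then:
No Solution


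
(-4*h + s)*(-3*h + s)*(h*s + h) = 12*h^3*s + 12*h^3 - 7*h^2*s^2 - 7*h^2*s + h*s^3 + h*s^2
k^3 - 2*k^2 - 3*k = k*(k - 3)*(k + 1)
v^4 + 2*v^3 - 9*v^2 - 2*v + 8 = (v - 2)*(v - 1)*(v + 1)*(v + 4)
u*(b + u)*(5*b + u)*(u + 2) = 5*b^2*u^2 + 10*b^2*u + 6*b*u^3 + 12*b*u^2 + u^4 + 2*u^3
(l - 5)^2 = l^2 - 10*l + 25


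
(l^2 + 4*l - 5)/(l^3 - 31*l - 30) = (l - 1)/(l^2 - 5*l - 6)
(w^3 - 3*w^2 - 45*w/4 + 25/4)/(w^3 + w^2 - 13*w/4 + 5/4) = (w - 5)/(w - 1)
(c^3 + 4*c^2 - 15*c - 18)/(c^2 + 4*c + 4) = (c^3 + 4*c^2 - 15*c - 18)/(c^2 + 4*c + 4)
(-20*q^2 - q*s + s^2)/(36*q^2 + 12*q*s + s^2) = (-20*q^2 - q*s + s^2)/(36*q^2 + 12*q*s + s^2)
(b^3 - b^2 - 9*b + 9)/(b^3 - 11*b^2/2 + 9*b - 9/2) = 2*(b + 3)/(2*b - 3)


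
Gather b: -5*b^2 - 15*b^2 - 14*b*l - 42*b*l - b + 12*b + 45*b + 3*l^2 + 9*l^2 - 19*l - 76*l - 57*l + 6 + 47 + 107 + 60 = -20*b^2 + b*(56 - 56*l) + 12*l^2 - 152*l + 220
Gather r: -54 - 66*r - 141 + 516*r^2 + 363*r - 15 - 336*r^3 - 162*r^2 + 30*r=-336*r^3 + 354*r^2 + 327*r - 210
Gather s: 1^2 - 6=-5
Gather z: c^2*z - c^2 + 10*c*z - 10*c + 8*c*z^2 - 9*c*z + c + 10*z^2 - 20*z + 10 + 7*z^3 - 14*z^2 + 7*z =-c^2 - 9*c + 7*z^3 + z^2*(8*c - 4) + z*(c^2 + c - 13) + 10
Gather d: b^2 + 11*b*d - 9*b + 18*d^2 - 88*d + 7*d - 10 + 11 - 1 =b^2 - 9*b + 18*d^2 + d*(11*b - 81)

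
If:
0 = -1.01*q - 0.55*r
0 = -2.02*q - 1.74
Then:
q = -0.86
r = 1.58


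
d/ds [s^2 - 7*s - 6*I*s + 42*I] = 2*s - 7 - 6*I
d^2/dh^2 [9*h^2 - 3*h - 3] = 18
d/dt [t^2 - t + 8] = 2*t - 1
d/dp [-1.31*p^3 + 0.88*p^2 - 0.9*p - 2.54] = -3.93*p^2 + 1.76*p - 0.9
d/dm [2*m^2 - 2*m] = 4*m - 2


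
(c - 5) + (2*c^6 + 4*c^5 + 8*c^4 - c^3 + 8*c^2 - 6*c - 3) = 2*c^6 + 4*c^5 + 8*c^4 - c^3 + 8*c^2 - 5*c - 8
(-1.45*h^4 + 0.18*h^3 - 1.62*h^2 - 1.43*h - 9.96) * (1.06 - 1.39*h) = 2.0155*h^5 - 1.7872*h^4 + 2.4426*h^3 + 0.2705*h^2 + 12.3286*h - 10.5576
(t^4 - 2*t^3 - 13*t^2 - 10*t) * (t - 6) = t^5 - 8*t^4 - t^3 + 68*t^2 + 60*t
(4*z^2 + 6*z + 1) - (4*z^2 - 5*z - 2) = 11*z + 3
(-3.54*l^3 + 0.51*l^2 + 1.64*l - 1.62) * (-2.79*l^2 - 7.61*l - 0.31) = 9.8766*l^5 + 25.5165*l^4 - 7.3593*l^3 - 8.1187*l^2 + 11.8198*l + 0.5022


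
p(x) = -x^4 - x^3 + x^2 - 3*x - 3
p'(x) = -4*x^3 - 3*x^2 + 2*x - 3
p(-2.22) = -4.76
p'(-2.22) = 21.54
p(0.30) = -3.85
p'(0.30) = -2.78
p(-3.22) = -57.09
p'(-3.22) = 93.00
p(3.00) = -111.00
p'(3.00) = -132.00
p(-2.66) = -19.19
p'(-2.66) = 45.74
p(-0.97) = 0.88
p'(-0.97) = -4.11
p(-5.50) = -704.94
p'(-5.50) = 560.75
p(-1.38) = 2.05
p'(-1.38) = -0.96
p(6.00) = -1497.00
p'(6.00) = -963.00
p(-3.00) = -39.00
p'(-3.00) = 72.00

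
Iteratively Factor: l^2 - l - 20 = (l + 4)*(l - 5)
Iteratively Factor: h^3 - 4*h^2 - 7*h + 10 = (h - 1)*(h^2 - 3*h - 10) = (h - 1)*(h + 2)*(h - 5)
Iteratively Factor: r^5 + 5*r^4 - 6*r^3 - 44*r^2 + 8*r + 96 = (r + 3)*(r^4 + 2*r^3 - 12*r^2 - 8*r + 32) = (r + 2)*(r + 3)*(r^3 - 12*r + 16) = (r - 2)*(r + 2)*(r + 3)*(r^2 + 2*r - 8) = (r - 2)*(r + 2)*(r + 3)*(r + 4)*(r - 2)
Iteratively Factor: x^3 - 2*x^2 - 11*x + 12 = (x - 1)*(x^2 - x - 12) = (x - 1)*(x + 3)*(x - 4)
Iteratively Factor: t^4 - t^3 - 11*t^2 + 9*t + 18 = (t - 3)*(t^3 + 2*t^2 - 5*t - 6) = (t - 3)*(t + 1)*(t^2 + t - 6) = (t - 3)*(t + 1)*(t + 3)*(t - 2)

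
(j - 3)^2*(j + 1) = j^3 - 5*j^2 + 3*j + 9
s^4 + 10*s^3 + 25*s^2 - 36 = (s - 1)*(s + 2)*(s + 3)*(s + 6)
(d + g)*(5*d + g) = 5*d^2 + 6*d*g + g^2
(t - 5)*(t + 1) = t^2 - 4*t - 5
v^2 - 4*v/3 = v*(v - 4/3)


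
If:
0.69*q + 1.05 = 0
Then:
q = -1.52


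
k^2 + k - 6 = (k - 2)*(k + 3)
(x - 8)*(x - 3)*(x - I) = x^3 - 11*x^2 - I*x^2 + 24*x + 11*I*x - 24*I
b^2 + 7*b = b*(b + 7)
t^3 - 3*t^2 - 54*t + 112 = (t - 8)*(t - 2)*(t + 7)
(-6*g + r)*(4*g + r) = -24*g^2 - 2*g*r + r^2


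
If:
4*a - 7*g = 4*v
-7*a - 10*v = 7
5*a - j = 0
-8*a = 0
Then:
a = 0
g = 2/5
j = 0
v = -7/10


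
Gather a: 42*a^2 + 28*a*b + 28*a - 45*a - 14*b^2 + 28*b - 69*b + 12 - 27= 42*a^2 + a*(28*b - 17) - 14*b^2 - 41*b - 15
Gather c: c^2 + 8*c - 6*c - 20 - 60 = c^2 + 2*c - 80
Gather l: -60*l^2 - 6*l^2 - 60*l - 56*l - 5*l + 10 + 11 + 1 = -66*l^2 - 121*l + 22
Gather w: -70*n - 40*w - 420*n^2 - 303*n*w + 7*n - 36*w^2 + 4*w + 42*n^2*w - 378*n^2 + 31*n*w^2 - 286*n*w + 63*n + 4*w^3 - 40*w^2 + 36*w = -798*n^2 + 4*w^3 + w^2*(31*n - 76) + w*(42*n^2 - 589*n)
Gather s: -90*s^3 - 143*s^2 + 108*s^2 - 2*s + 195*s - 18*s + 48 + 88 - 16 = -90*s^3 - 35*s^2 + 175*s + 120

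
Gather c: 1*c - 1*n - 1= c - n - 1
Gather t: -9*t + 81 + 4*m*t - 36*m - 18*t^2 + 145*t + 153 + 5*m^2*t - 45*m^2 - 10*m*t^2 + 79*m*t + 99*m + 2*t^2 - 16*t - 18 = -45*m^2 + 63*m + t^2*(-10*m - 16) + t*(5*m^2 + 83*m + 120) + 216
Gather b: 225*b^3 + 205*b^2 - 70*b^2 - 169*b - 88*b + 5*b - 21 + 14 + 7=225*b^3 + 135*b^2 - 252*b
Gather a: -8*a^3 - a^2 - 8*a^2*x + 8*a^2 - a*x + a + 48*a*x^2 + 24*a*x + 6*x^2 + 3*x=-8*a^3 + a^2*(7 - 8*x) + a*(48*x^2 + 23*x + 1) + 6*x^2 + 3*x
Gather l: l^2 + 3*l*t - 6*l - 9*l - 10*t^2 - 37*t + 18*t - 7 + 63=l^2 + l*(3*t - 15) - 10*t^2 - 19*t + 56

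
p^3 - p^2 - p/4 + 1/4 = (p - 1)*(p - 1/2)*(p + 1/2)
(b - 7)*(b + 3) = b^2 - 4*b - 21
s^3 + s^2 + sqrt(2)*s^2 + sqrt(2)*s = s*(s + 1)*(s + sqrt(2))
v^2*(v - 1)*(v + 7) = v^4 + 6*v^3 - 7*v^2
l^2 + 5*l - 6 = (l - 1)*(l + 6)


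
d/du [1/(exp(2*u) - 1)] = -1/(2*sinh(u)^2)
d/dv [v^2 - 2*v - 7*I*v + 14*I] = 2*v - 2 - 7*I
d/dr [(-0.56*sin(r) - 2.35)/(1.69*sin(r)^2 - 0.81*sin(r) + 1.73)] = (0.9464*sin(r)^2 + 7.943*sin(r) - 2.8723)*cos(r)/(2.8561*sin(r)^4 - 2.7378*sin(r)^3 + 6.5035*sin(r)^2 - 2.8026*sin(r) + 2.9929)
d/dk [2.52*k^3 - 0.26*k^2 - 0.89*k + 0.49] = 7.56*k^2 - 0.52*k - 0.89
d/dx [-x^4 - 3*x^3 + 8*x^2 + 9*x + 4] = -4*x^3 - 9*x^2 + 16*x + 9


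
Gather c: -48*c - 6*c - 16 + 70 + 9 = 63 - 54*c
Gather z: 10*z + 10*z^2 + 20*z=10*z^2 + 30*z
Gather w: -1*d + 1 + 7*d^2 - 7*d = 7*d^2 - 8*d + 1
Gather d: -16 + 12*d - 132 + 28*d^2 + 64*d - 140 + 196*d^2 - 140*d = 224*d^2 - 64*d - 288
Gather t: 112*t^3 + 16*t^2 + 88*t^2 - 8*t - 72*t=112*t^3 + 104*t^2 - 80*t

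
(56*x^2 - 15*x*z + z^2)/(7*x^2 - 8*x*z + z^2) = (8*x - z)/(x - z)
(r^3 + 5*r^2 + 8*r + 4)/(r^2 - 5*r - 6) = (r^2 + 4*r + 4)/(r - 6)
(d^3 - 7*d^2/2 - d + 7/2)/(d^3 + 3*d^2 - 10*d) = (d^3 - 7*d^2/2 - d + 7/2)/(d*(d^2 + 3*d - 10))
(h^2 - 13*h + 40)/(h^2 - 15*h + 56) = (h - 5)/(h - 7)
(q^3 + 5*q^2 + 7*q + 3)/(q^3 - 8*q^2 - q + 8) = (q^2 + 4*q + 3)/(q^2 - 9*q + 8)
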